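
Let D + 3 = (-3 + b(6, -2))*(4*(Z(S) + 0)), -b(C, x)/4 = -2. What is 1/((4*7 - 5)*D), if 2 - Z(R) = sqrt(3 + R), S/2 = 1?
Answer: -37/14513 - 20*sqrt(5)/14513 ≈ -0.0056309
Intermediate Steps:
S = 2 (S = 2*1 = 2)
b(C, x) = 8 (b(C, x) = -4*(-2) = 8)
Z(R) = 2 - sqrt(3 + R)
D = 37 - 20*sqrt(5) (D = -3 + (-3 + 8)*(4*((2 - sqrt(3 + 2)) + 0)) = -3 + 5*(4*((2 - sqrt(5)) + 0)) = -3 + 5*(4*(2 - sqrt(5))) = -3 + 5*(8 - 4*sqrt(5)) = -3 + (40 - 20*sqrt(5)) = 37 - 20*sqrt(5) ≈ -7.7214)
1/((4*7 - 5)*D) = 1/((4*7 - 5)*(37 - 20*sqrt(5))) = 1/((28 - 5)*(37 - 20*sqrt(5))) = 1/(23*(37 - 20*sqrt(5))) = 1/(851 - 460*sqrt(5))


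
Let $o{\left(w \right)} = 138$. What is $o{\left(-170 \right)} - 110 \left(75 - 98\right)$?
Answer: $2668$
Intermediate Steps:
$o{\left(-170 \right)} - 110 \left(75 - 98\right) = 138 - 110 \left(75 - 98\right) = 138 - -2530 = 138 + 2530 = 2668$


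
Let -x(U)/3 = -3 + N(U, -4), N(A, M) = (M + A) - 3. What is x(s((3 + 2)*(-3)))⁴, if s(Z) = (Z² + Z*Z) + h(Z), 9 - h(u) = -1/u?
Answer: 2056328279723536/625 ≈ 3.2901e+12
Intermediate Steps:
N(A, M) = -3 + A + M (N(A, M) = (A + M) - 3 = -3 + A + M)
h(u) = 9 + 1/u (h(u) = 9 - (-1)/u = 9 + 1/u)
s(Z) = 9 + 1/Z + 2*Z² (s(Z) = (Z² + Z*Z) + (9 + 1/Z) = (Z² + Z²) + (9 + 1/Z) = 2*Z² + (9 + 1/Z) = 9 + 1/Z + 2*Z²)
x(U) = 30 - 3*U (x(U) = -3*(-3 + (-3 + U - 4)) = -3*(-3 + (-7 + U)) = -3*(-10 + U) = 30 - 3*U)
x(s((3 + 2)*(-3)))⁴ = (30 - 3*(9 + 1/((3 + 2)*(-3)) + 2*((3 + 2)*(-3))²))⁴ = (30 - 3*(9 + 1/(5*(-3)) + 2*(5*(-3))²))⁴ = (30 - 3*(9 + 1/(-15) + 2*(-15)²))⁴ = (30 - 3*(9 - 1/15 + 2*225))⁴ = (30 - 3*(9 - 1/15 + 450))⁴ = (30 - 3*6884/15)⁴ = (30 - 6884/5)⁴ = (-6734/5)⁴ = 2056328279723536/625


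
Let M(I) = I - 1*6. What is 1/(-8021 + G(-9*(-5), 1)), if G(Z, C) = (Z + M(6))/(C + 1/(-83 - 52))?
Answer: -134/1068739 ≈ -0.00012538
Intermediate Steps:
M(I) = -6 + I (M(I) = I - 6 = -6 + I)
G(Z, C) = Z/(-1/135 + C) (G(Z, C) = (Z + (-6 + 6))/(C + 1/(-83 - 52)) = (Z + 0)/(C + 1/(-135)) = Z/(C - 1/135) = Z/(-1/135 + C))
1/(-8021 + G(-9*(-5), 1)) = 1/(-8021 + 135*(-9*(-5))/(-1 + 135*1)) = 1/(-8021 + 135*45/(-1 + 135)) = 1/(-8021 + 135*45/134) = 1/(-8021 + 135*45*(1/134)) = 1/(-8021 + 6075/134) = 1/(-1068739/134) = -134/1068739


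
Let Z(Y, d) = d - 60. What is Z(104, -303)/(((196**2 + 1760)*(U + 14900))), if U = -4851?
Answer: -121/134576208 ≈ -8.9912e-7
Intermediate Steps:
Z(Y, d) = -60 + d
Z(104, -303)/(((196**2 + 1760)*(U + 14900))) = (-60 - 303)/(((196**2 + 1760)*(-4851 + 14900))) = -363*1/(10049*(38416 + 1760)) = -363/(40176*10049) = -363/403728624 = -363*1/403728624 = -121/134576208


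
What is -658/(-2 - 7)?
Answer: 658/9 ≈ 73.111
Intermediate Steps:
-658/(-2 - 7) = -658/(-9) = -1/9*(-658) = 658/9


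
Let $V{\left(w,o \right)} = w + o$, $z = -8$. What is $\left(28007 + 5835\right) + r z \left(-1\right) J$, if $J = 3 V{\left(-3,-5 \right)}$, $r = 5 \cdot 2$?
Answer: $31922$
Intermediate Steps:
$r = 10$
$V{\left(w,o \right)} = o + w$
$J = -24$ ($J = 3 \left(-5 - 3\right) = 3 \left(-8\right) = -24$)
$\left(28007 + 5835\right) + r z \left(-1\right) J = \left(28007 + 5835\right) + 10 \left(\left(-8\right) \left(-1\right)\right) \left(-24\right) = 33842 + 10 \cdot 8 \left(-24\right) = 33842 + 80 \left(-24\right) = 33842 - 1920 = 31922$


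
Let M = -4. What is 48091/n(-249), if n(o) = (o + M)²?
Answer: 48091/64009 ≈ 0.75132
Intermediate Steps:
n(o) = (-4 + o)² (n(o) = (o - 4)² = (-4 + o)²)
48091/n(-249) = 48091/((-4 - 249)²) = 48091/((-253)²) = 48091/64009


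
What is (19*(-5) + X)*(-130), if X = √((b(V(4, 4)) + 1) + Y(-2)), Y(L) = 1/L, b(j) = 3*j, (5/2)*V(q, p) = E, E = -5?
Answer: 12350 - 65*I*√22 ≈ 12350.0 - 304.88*I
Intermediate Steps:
V(q, p) = -2 (V(q, p) = (⅖)*(-5) = -2)
X = I*√22/2 (X = √((3*(-2) + 1) + 1/(-2)) = √((-6 + 1) - ½) = √(-5 - ½) = √(-11/2) = I*√22/2 ≈ 2.3452*I)
(19*(-5) + X)*(-130) = (19*(-5) + I*√22/2)*(-130) = (-95 + I*√22/2)*(-130) = 12350 - 65*I*√22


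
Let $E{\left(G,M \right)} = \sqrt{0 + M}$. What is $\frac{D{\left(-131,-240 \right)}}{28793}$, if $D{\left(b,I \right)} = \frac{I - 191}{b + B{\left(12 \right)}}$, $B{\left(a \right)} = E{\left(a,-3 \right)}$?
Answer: $\frac{56461}{494203052} + \frac{431 i \sqrt{3}}{494203052} \approx 0.00011425 + 1.5105 \cdot 10^{-6} i$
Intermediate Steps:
$E{\left(G,M \right)} = \sqrt{M}$
$B{\left(a \right)} = i \sqrt{3}$ ($B{\left(a \right)} = \sqrt{-3} = i \sqrt{3}$)
$D{\left(b,I \right)} = \frac{-191 + I}{b + i \sqrt{3}}$ ($D{\left(b,I \right)} = \frac{I - 191}{b + i \sqrt{3}} = \frac{-191 + I}{b + i \sqrt{3}}$)
$\frac{D{\left(-131,-240 \right)}}{28793} = \frac{\frac{1}{-131 + i \sqrt{3}} \left(-191 - 240\right)}{28793} = \frac{1}{-131 + i \sqrt{3}} \left(-431\right) \frac{1}{28793} = - \frac{431}{-131 + i \sqrt{3}} \cdot \frac{1}{28793} = - \frac{431}{28793 \left(-131 + i \sqrt{3}\right)}$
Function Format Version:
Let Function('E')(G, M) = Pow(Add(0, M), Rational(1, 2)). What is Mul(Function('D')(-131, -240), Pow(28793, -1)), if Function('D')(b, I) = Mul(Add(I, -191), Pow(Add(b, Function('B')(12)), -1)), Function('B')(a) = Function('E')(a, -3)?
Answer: Add(Rational(56461, 494203052), Mul(Rational(431, 494203052), I, Pow(3, Rational(1, 2)))) ≈ Add(0.00011425, Mul(1.5105e-6, I))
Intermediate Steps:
Function('E')(G, M) = Pow(M, Rational(1, 2))
Function('B')(a) = Mul(I, Pow(3, Rational(1, 2))) (Function('B')(a) = Pow(-3, Rational(1, 2)) = Mul(I, Pow(3, Rational(1, 2))))
Function('D')(b, I) = Mul(Pow(Add(b, Mul(I, Pow(3, Rational(1, 2)))), -1), Add(-191, I)) (Function('D')(b, I) = Mul(Add(I, -191), Pow(Add(b, Mul(I, Pow(3, Rational(1, 2)))), -1)) = Mul(Add(-191, I), Pow(Add(b, Mul(I, Pow(3, Rational(1, 2)))), -1)) = Mul(Pow(Add(b, Mul(I, Pow(3, Rational(1, 2)))), -1), Add(-191, I)))
Mul(Function('D')(-131, -240), Pow(28793, -1)) = Mul(Mul(Pow(Add(-131, Mul(I, Pow(3, Rational(1, 2)))), -1), Add(-191, -240)), Pow(28793, -1)) = Mul(Mul(Pow(Add(-131, Mul(I, Pow(3, Rational(1, 2)))), -1), -431), Rational(1, 28793)) = Mul(Mul(-431, Pow(Add(-131, Mul(I, Pow(3, Rational(1, 2)))), -1)), Rational(1, 28793)) = Mul(Rational(-431, 28793), Pow(Add(-131, Mul(I, Pow(3, Rational(1, 2)))), -1))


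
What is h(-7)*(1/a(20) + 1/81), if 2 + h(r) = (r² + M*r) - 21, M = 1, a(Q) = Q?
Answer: 1919/1620 ≈ 1.1846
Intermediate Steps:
h(r) = -23 + r + r² (h(r) = -2 + ((r² + 1*r) - 21) = -2 + ((r² + r) - 21) = -2 + ((r + r²) - 21) = -2 + (-21 + r + r²) = -23 + r + r²)
h(-7)*(1/a(20) + 1/81) = (-23 - 7 + (-7)²)*(1/20 + 1/81) = (-23 - 7 + 49)*(1/20 + 1/81) = 19*(101/1620) = 1919/1620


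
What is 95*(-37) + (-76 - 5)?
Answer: -3596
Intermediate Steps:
95*(-37) + (-76 - 5) = -3515 - 81 = -3596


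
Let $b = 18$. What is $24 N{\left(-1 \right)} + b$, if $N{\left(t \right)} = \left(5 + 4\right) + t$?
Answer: $210$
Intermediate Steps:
$N{\left(t \right)} = 9 + t$
$24 N{\left(-1 \right)} + b = 24 \left(9 - 1\right) + 18 = 24 \cdot 8 + 18 = 192 + 18 = 210$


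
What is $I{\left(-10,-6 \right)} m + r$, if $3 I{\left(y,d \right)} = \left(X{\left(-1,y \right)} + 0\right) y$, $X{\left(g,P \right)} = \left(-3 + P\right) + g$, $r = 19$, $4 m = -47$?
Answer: $- \frac{1588}{3} \approx -529.33$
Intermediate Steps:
$m = - \frac{47}{4}$ ($m = \frac{1}{4} \left(-47\right) = - \frac{47}{4} \approx -11.75$)
$X{\left(g,P \right)} = -3 + P + g$
$I{\left(y,d \right)} = \frac{y \left(-4 + y\right)}{3}$ ($I{\left(y,d \right)} = \frac{\left(\left(-3 + y - 1\right) + 0\right) y}{3} = \frac{\left(\left(-4 + y\right) + 0\right) y}{3} = \frac{\left(-4 + y\right) y}{3} = \frac{y \left(-4 + y\right)}{3}$)
$I{\left(-10,-6 \right)} m + r = \frac{1}{3} \left(-10\right) \left(-4 - 10\right) \left(- \frac{47}{4}\right) + 19 = \frac{1}{3} \left(-10\right) \left(-14\right) \left(- \frac{47}{4}\right) + 19 = \frac{140}{3} \left(- \frac{47}{4}\right) + 19 = - \frac{1645}{3} + 19 = - \frac{1588}{3}$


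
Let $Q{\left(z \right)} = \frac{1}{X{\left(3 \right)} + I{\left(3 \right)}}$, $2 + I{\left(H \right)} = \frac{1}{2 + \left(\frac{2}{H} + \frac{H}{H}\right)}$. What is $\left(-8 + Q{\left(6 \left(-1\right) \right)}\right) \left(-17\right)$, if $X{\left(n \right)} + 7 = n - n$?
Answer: $\frac{13243}{96} \approx 137.95$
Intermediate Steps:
$X{\left(n \right)} = -7$ ($X{\left(n \right)} = -7 + \left(n - n\right) = -7 + 0 = -7$)
$I{\left(H \right)} = -2 + \frac{1}{3 + \frac{2}{H}}$ ($I{\left(H \right)} = -2 + \frac{1}{2 + \left(\frac{2}{H} + \frac{H}{H}\right)} = -2 + \frac{1}{2 + \left(\frac{2}{H} + 1\right)} = -2 + \frac{1}{2 + \left(1 + \frac{2}{H}\right)} = -2 + \frac{1}{3 + \frac{2}{H}}$)
$Q{\left(z \right)} = - \frac{11}{96}$ ($Q{\left(z \right)} = \frac{1}{-7 + \frac{-4 - 15}{2 + 3 \cdot 3}} = \frac{1}{-7 + \frac{-4 - 15}{2 + 9}} = \frac{1}{-7 + \frac{1}{11} \left(-19\right)} = \frac{1}{-7 - \frac{19}{11}} = \frac{1}{- \frac{96}{11}} = - \frac{11}{96}$)
$\left(-8 + Q{\left(6 \left(-1\right) \right)}\right) \left(-17\right) = \left(-8 - \frac{11}{96}\right) \left(-17\right) = \left(- \frac{779}{96}\right) \left(-17\right) = \frac{13243}{96}$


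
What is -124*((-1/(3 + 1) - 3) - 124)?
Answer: 15779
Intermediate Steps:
-124*((-1/(3 + 1) - 3) - 124) = -124*((-1/4 - 3) - 124) = -124*(-13/4 - 124) = -124*(-509/4) = 15779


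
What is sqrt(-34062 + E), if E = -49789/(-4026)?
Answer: I*sqrt(551899471398)/4026 ≈ 184.53*I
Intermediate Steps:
E = 49789/4026 (E = -49789*(-1/4026) = 49789/4026 ≈ 12.367)
sqrt(-34062 + E) = sqrt(-34062 + 49789/4026) = sqrt(-137083823/4026) = I*sqrt(551899471398)/4026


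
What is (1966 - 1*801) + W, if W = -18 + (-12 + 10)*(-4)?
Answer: 1155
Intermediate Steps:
W = -10 (W = -18 - 2*(-4) = -18 + 8 = -10)
(1966 - 1*801) + W = (1966 - 1*801) - 10 = (1966 - 801) - 10 = 1165 - 10 = 1155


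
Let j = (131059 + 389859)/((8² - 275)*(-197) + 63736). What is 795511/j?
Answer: 83769694833/520918 ≈ 1.6081e+5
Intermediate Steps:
j = 520918/105303 (j = 520918/((64 - 275)*(-197) + 63736) = 520918/(-211*(-197) + 63736) = 520918/(41567 + 63736) = 520918/105303 ≈ 4.9468)
795511/j = 795511/(520918/105303) = 795511*(105303/520918) = 83769694833/520918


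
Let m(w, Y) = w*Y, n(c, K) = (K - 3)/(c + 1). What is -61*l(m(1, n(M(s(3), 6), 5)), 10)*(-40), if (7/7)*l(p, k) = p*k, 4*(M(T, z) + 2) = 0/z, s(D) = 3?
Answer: -48800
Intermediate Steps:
M(T, z) = -2 (M(T, z) = -2 + (0/z)/4 = -2 + (1/4)*0 = -2 + 0 = -2)
n(c, K) = (-3 + K)/(1 + c)
m(w, Y) = Y*w
l(p, k) = k*p (l(p, k) = p*k = k*p)
-61*l(m(1, n(M(s(3), 6), 5)), 10)*(-40) = -610*((-3 + 5)/(1 - 2))*1*(-40) = -610*(2/(-1))*1*(-40) = -610*-1*2*1*(-40) = -610*(-2*1)*(-40) = -610*(-2)*(-40) = -61*(-20)*(-40) = 1220*(-40) = -48800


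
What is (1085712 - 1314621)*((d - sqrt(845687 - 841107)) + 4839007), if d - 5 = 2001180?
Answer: -1565781510528 + 457818*sqrt(1145) ≈ -1.5658e+12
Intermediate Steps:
d = 2001185 (d = 5 + 2001180 = 2001185)
(1085712 - 1314621)*((d - sqrt(845687 - 841107)) + 4839007) = (1085712 - 1314621)*((2001185 - sqrt(845687 - 841107)) + 4839007) = -228909*((2001185 - sqrt(4580)) + 4839007) = -228909*((2001185 - 2*sqrt(1145)) + 4839007) = -228909*(6840192 - 2*sqrt(1145)) = -1565781510528 + 457818*sqrt(1145)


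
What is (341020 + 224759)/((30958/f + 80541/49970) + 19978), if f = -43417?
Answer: 21534814199030/760441572501 ≈ 28.319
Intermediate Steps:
(341020 + 224759)/((30958/f + 80541/49970) + 19978) = (341020 + 224759)/((30958/(-43417) + 80541/49970) + 19978) = 565779/((30958*(-1/43417) + 80541*(1/49970)) + 19978) = 565779/((-30958/43417 + 4239/2630) + 19978) = 565779/(102625123/114186710 + 19978) = 565779/(2281324717503/114186710) = 565779*(114186710/2281324717503) = 21534814199030/760441572501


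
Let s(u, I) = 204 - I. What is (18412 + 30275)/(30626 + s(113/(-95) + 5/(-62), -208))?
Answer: 16229/10346 ≈ 1.5686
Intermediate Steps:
(18412 + 30275)/(30626 + s(113/(-95) + 5/(-62), -208)) = (18412 + 30275)/(30626 + (204 - 1*(-208))) = 48687/(30626 + (204 + 208)) = 48687/(30626 + 412) = 48687/31038 = 48687*(1/31038) = 16229/10346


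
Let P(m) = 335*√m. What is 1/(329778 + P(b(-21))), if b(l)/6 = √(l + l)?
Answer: 1/(329778 + 335*6^(¾)*7^(¼)*√I) ≈ 3.0188e-6 - 1.346e-8*I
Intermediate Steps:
b(l) = 6*√2*√l (b(l) = 6*√(l + l) = 6*√(2*l) = 6*(√2*√l) = 6*√2*√l)
1/(329778 + P(b(-21))) = 1/(329778 + 335*√(6*√2*√(-21))) = 1/(329778 + 335*√(6*√2*(I*√21))) = 1/(329778 + 335*√(6*I*√42)) = 1/(329778 + 335*(6^(¾)*7^(¼)*√I)) = 1/(329778 + 335*6^(¾)*7^(¼)*√I)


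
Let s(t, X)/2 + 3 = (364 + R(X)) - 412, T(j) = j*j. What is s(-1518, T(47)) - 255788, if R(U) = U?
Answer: -251472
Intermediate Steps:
T(j) = j²
s(t, X) = -102 + 2*X (s(t, X) = -6 + 2*((364 + X) - 412) = -6 + 2*(-48 + X) = -6 + (-96 + 2*X) = -102 + 2*X)
s(-1518, T(47)) - 255788 = (-102 + 2*47²) - 255788 = (-102 + 2*2209) - 255788 = (-102 + 4418) - 255788 = 4316 - 255788 = -251472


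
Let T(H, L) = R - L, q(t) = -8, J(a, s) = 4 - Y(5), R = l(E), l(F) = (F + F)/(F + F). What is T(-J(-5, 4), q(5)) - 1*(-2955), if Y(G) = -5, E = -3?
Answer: 2964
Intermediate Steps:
l(F) = 1 (l(F) = (2*F)/((2*F)) = (2*F)*(1/(2*F)) = 1)
R = 1
J(a, s) = 9 (J(a, s) = 4 - 1*(-5) = 4 + 5 = 9)
T(H, L) = 1 - L
T(-J(-5, 4), q(5)) - 1*(-2955) = (1 - 1*(-8)) - 1*(-2955) = (1 + 8) + 2955 = 9 + 2955 = 2964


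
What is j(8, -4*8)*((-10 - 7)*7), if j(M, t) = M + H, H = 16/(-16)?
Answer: -833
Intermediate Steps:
H = -1 (H = 16*(-1/16) = -1)
j(M, t) = -1 + M (j(M, t) = M - 1 = -1 + M)
j(8, -4*8)*((-10 - 7)*7) = (-1 + 8)*((-10 - 7)*7) = 7*(-17*7) = 7*(-119) = -833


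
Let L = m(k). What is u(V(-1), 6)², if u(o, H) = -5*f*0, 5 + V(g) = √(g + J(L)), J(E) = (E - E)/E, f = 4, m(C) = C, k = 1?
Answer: 0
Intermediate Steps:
L = 1
J(E) = 0 (J(E) = 0/E = 0)
V(g) = -5 + √g (V(g) = -5 + √(g + 0) = -5 + √g)
u(o, H) = 0 (u(o, H) = -5*4*0 = -20*0 = 0)
u(V(-1), 6)² = 0² = 0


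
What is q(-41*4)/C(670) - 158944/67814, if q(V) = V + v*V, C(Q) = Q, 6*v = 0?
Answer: -29403494/11358845 ≈ -2.5886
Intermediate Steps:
v = 0 (v = (⅙)*0 = 0)
q(V) = V (q(V) = V + 0*V = V + 0 = V)
q(-41*4)/C(670) - 158944/67814 = -41*4/670 - 158944/67814 = -164*1/670 - 158944*1/67814 = -82/335 - 79472/33907 = -29403494/11358845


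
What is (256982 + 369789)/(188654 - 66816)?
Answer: 626771/121838 ≈ 5.1443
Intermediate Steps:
(256982 + 369789)/(188654 - 66816) = 626771/121838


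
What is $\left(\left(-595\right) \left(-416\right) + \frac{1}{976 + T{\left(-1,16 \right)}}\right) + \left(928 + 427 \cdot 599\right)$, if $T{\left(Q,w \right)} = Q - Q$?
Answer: $\frac{492119697}{976} \approx 5.0422 \cdot 10^{5}$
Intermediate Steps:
$T{\left(Q,w \right)} = 0$
$\left(\left(-595\right) \left(-416\right) + \frac{1}{976 + T{\left(-1,16 \right)}}\right) + \left(928 + 427 \cdot 599\right) = \left(\left(-595\right) \left(-416\right) + \frac{1}{976 + 0}\right) + \left(928 + 427 \cdot 599\right) = \left(247520 + \frac{1}{976}\right) + \left(928 + 255773\right) = \left(247520 + \frac{1}{976}\right) + 256701 = \frac{241579521}{976} + 256701 = \frac{492119697}{976}$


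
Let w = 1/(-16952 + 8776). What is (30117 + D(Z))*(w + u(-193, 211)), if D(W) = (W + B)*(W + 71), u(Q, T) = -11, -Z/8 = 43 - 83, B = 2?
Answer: -14031880803/8176 ≈ -1.7162e+6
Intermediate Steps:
Z = 320 (Z = -8*(43 - 83) = -8*(-40) = 320)
D(W) = (2 + W)*(71 + W) (D(W) = (W + 2)*(W + 71) = (2 + W)*(71 + W))
w = -1/8176 (w = 1/(-8176) = -1/8176 ≈ -0.00012231)
(30117 + D(Z))*(w + u(-193, 211)) = (30117 + (142 + 320² + 73*320))*(-1/8176 - 11) = (30117 + (142 + 102400 + 23360))*(-89937/8176) = (30117 + 125902)*(-89937/8176) = 156019*(-89937/8176) = -14031880803/8176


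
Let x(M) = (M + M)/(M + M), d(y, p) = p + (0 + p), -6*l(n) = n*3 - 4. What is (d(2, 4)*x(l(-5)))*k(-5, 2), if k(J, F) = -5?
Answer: -40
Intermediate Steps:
l(n) = ⅔ - n/2 (l(n) = -(n*3 - 4)/6 = -(3*n - 4)/6 = -(-4 + 3*n)/6 = ⅔ - n/2)
d(y, p) = 2*p (d(y, p) = p + p = 2*p)
x(M) = 1 (x(M) = (2*M)/((2*M)) = (2*M)*(1/(2*M)) = 1)
(d(2, 4)*x(l(-5)))*k(-5, 2) = ((2*4)*1)*(-5) = (8*1)*(-5) = 8*(-5) = -40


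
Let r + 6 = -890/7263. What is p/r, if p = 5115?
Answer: -37150245/44468 ≈ -835.44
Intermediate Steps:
r = -44468/7263 (r = -6 - 890/7263 = -44468/7263 ≈ -6.1225)
p/r = 5115/(-44468/7263) = 5115*(-7263/44468) = -37150245/44468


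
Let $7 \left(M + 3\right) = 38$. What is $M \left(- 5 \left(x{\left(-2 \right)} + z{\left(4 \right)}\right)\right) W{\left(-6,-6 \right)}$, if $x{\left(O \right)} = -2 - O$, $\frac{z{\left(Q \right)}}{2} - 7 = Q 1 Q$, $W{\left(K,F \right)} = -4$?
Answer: $\frac{15640}{7} \approx 2234.3$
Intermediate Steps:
$z{\left(Q \right)} = 14 + 2 Q^{2}$ ($z{\left(Q \right)} = 14 + 2 Q 1 Q = 14 + 2 Q Q = 14 + 2 Q^{2}$)
$M = \frac{17}{7}$ ($M = -3 + \frac{1}{7} \cdot 38 = -3 + \frac{38}{7} = \frac{17}{7} \approx 2.4286$)
$M \left(- 5 \left(x{\left(-2 \right)} + z{\left(4 \right)}\right)\right) W{\left(-6,-6 \right)} = \frac{17 \left(- 5 \left(\left(-2 - -2\right) + \left(14 + 2 \cdot 4^{2}\right)\right)\right)}{7} \left(-4\right) = \frac{17 \left(- 5 \left(\left(-2 + 2\right) + \left(14 + 2 \cdot 16\right)\right)\right)}{7} \left(-4\right) = \frac{17 \left(- 5 \left(0 + \left(14 + 32\right)\right)\right)}{7} \left(-4\right) = \frac{17 \left(- 5 \left(0 + 46\right)\right)}{7} \left(-4\right) = \frac{17 \left(\left(-5\right) 46\right)}{7} \left(-4\right) = \frac{17}{7} \left(-230\right) \left(-4\right) = \left(- \frac{3910}{7}\right) \left(-4\right) = \frac{15640}{7}$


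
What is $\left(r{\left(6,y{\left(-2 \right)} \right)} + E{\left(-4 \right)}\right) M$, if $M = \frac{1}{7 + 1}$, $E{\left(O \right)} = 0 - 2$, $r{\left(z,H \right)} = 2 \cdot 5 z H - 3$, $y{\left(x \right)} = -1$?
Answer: $- \frac{65}{8} \approx -8.125$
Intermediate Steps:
$r{\left(z,H \right)} = -3 + 10 H z$ ($r{\left(z,H \right)} = 10 z H - 3 = 10 H z - 3 = -3 + 10 H z$)
$E{\left(O \right)} = -2$ ($E{\left(O \right)} = 0 - 2 = -2$)
$M = \frac{1}{8} \approx 0.125$
$\left(r{\left(6,y{\left(-2 \right)} \right)} + E{\left(-4 \right)}\right) M = \left(\left(-3 + 10 \left(-1\right) 6\right) - 2\right) \frac{1}{8} = \left(\left(-3 - 60\right) - 2\right) \frac{1}{8} = \left(-63 - 2\right) \frac{1}{8} = \left(-65\right) \frac{1}{8} = - \frac{65}{8}$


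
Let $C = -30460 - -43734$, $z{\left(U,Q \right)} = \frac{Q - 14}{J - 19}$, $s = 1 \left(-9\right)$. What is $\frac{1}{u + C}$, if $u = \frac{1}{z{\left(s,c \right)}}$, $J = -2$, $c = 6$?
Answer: $\frac{8}{106213} \approx 7.532 \cdot 10^{-5}$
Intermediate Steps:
$s = -9$
$z{\left(U,Q \right)} = \frac{2}{3} - \frac{Q}{21}$ ($z{\left(U,Q \right)} = \frac{Q - 14}{-2 - 19} = \frac{-14 + Q}{-21} = \left(-14 + Q\right) \left(- \frac{1}{21}\right) = \frac{2}{3} - \frac{Q}{21}$)
$C = 13274$ ($C = -30460 + 43734 = 13274$)
$u = \frac{21}{8}$ ($u = \frac{1}{\frac{2}{3} - \frac{2}{7}} = \frac{1}{\frac{8}{21}} = \frac{21}{8} \approx 2.625$)
$\frac{1}{u + C} = \frac{1}{\frac{21}{8} + 13274} = \frac{1}{\frac{106213}{8}} = \frac{8}{106213}$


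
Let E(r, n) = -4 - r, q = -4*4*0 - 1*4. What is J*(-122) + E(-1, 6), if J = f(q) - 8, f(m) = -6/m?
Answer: 790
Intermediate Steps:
q = -4 (q = -16*0 - 4 = 0 - 4 = -4)
J = -13/2 (J = -6/(-4) - 8 = -6*(-¼) - 8 = 3/2 - 8 = -13/2 ≈ -6.5000)
J*(-122) + E(-1, 6) = -13/2*(-122) + (-4 - 1*(-1)) = 793 + (-4 + 1) = 793 - 3 = 790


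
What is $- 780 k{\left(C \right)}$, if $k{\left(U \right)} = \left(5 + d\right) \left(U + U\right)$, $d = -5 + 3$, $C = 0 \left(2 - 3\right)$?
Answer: $0$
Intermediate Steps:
$C = 0$ ($C = 0 \left(-1\right) = 0$)
$d = -2$
$k{\left(U \right)} = 6 U$ ($k{\left(U \right)} = \left(5 - 2\right) \left(U + U\right) = 3 \cdot 2 U = 6 U$)
$- 780 k{\left(C \right)} = - 780 \cdot 6 \cdot 0 = \left(-780\right) 0 = 0$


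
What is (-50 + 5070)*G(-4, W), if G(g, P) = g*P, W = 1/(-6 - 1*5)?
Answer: 20080/11 ≈ 1825.5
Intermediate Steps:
W = -1/11 (W = 1/(-6 - 5) = 1/(-11) = -1/11 ≈ -0.090909)
G(g, P) = P*g
(-50 + 5070)*G(-4, W) = (-50 + 5070)*(-1/11*(-4)) = 5020*(4/11) = 20080/11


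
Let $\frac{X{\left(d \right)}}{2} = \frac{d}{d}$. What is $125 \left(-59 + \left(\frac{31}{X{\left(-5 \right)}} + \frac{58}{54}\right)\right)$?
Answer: $- \frac{286375}{54} \approx -5303.2$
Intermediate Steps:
$X{\left(d \right)} = 2$ ($X{\left(d \right)} = 2 \frac{d}{d} = 2 \cdot 1 = 2$)
$125 \left(-59 + \left(\frac{31}{X{\left(-5 \right)}} + \frac{58}{54}\right)\right) = 125 \left(-59 + \left(\frac{31}{2} + \frac{58}{54}\right)\right) = 125 \left(-59 + \left(31 \cdot \frac{1}{2} + 58 \cdot \frac{1}{54}\right)\right) = 125 \left(-59 + \left(\frac{31}{2} + \frac{29}{27}\right)\right) = 125 \left(-59 + \frac{895}{54}\right) = 125 \left(- \frac{2291}{54}\right) = - \frac{286375}{54}$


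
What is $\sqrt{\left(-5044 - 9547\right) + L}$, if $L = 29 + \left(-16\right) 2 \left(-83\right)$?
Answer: $i \sqrt{11906} \approx 109.11 i$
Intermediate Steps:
$L = 2685$ ($L = 29 - -2656 = 29 + 2656 = 2685$)
$\sqrt{\left(-5044 - 9547\right) + L} = \sqrt{\left(-5044 - 9547\right) + 2685} = \sqrt{-14591 + 2685} = \sqrt{-11906} = i \sqrt{11906}$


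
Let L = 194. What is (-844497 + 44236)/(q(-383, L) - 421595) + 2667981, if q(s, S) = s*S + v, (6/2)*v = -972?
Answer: 120355363642/45111 ≈ 2.6680e+6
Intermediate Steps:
v = -324 (v = (1/3)*(-972) = -324)
q(s, S) = -324 + S*s (q(s, S) = s*S - 324 = S*s - 324 = -324 + S*s)
(-844497 + 44236)/(q(-383, L) - 421595) + 2667981 = (-844497 + 44236)/((-324 + 194*(-383)) - 421595) + 2667981 = -800261/((-324 - 74302) - 421595) + 2667981 = -800261/(-74626 - 421595) + 2667981 = -800261/(-496221) + 2667981 = -800261*(-1/496221) + 2667981 = 72751/45111 + 2667981 = 120355363642/45111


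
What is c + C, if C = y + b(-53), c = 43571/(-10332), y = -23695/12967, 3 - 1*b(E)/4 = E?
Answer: 29200607959/133975044 ≈ 217.96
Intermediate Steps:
b(E) = 12 - 4*E
y = -23695/12967 (y = -23695*1/12967 = -23695/12967 ≈ -1.8273)
c = -43571/10332 (c = 43571*(-1/10332) = -43571/10332 ≈ -4.2171)
C = 2880913/12967 (C = -23695/12967 + (12 - 4*(-53)) = -23695/12967 + (12 + 212) = -23695/12967 + 224 = 2880913/12967 ≈ 222.17)
c + C = -43571/10332 + 2880913/12967 = 29200607959/133975044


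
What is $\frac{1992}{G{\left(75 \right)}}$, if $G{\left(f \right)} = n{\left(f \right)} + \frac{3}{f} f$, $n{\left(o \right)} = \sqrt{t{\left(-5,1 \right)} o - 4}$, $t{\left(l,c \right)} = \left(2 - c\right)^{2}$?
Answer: $- \frac{2988}{31} + \frac{996 \sqrt{71}}{31} \approx 174.34$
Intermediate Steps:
$n{\left(o \right)} = \sqrt{-4 + o}$ ($n{\left(o \right)} = \sqrt{\left(-2 + 1\right)^{2} o - 4} = \sqrt{\left(-1\right)^{2} o - 4} = \sqrt{1 o - 4} = \sqrt{o - 4} = \sqrt{-4 + o}$)
$G{\left(f \right)} = 3 + \sqrt{-4 + f}$ ($G{\left(f \right)} = \sqrt{-4 + f} + \frac{3}{f} f = \sqrt{-4 + f} + 3 = 3 + \sqrt{-4 + f}$)
$\frac{1992}{G{\left(75 \right)}} = \frac{1992}{3 + \sqrt{-4 + 75}} = \frac{1992}{3 + \sqrt{71}}$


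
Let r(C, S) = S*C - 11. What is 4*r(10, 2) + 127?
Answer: 163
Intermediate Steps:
r(C, S) = -11 + C*S (r(C, S) = C*S - 11 = -11 + C*S)
4*r(10, 2) + 127 = 4*(-11 + 10*2) + 127 = 4*(-11 + 20) + 127 = 4*9 + 127 = 36 + 127 = 163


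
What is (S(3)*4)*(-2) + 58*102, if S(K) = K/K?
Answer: 5908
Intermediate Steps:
S(K) = 1
(S(3)*4)*(-2) + 58*102 = (1*4)*(-2) + 58*102 = 4*(-2) + 5916 = -8 + 5916 = 5908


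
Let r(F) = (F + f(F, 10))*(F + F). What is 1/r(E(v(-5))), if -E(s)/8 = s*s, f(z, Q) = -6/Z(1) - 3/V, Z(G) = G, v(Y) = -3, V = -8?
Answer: 1/11178 ≈ 8.9461e-5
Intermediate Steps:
f(z, Q) = -45/8 (f(z, Q) = -6/1 - 3/(-8) = -6*1 - 3*(-⅛) = -6 + 3/8 = -45/8)
E(s) = -8*s² (E(s) = -8*s*s = -8*s²)
r(F) = 2*F*(-45/8 + F) (r(F) = (F - 45/8)*(F + F) = (-45/8 + F)*(2*F) = 2*F*(-45/8 + F))
1/r(E(v(-5))) = 1/((-8*(-3)²)*(-45 + 8*(-8*(-3)²))/4) = 1/((-8*9)*(-45 + 8*(-8*9))/4) = 1/((¼)*(-72)*(-45 + 8*(-72))) = 1/((¼)*(-72)*(-45 - 576)) = 1/((¼)*(-72)*(-621)) = 1/11178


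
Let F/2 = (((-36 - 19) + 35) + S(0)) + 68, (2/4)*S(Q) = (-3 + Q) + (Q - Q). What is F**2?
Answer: 7056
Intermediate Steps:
S(Q) = -6 + 2*Q (S(Q) = 2*((-3 + Q) + (Q - Q)) = 2*((-3 + Q) + 0) = 2*(-3 + Q) = -6 + 2*Q)
F = 84 (F = 2*((((-36 - 19) + 35) + (-6 + 2*0)) + 68) = 2*(((-55 + 35) + (-6 + 0)) + 68) = 2*((-20 - 6) + 68) = 2*(-26 + 68) = 2*42 = 84)
F**2 = 84**2 = 7056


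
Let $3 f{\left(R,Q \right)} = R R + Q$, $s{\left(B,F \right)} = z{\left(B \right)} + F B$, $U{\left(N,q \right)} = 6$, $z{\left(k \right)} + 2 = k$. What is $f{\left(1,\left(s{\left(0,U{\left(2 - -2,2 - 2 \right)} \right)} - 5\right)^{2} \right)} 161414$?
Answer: $\frac{8070700}{3} \approx 2.6902 \cdot 10^{6}$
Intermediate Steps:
$z{\left(k \right)} = -2 + k$
$s{\left(B,F \right)} = -2 + B + B F$ ($s{\left(B,F \right)} = \left(-2 + B\right) + F B = \left(-2 + B\right) + B F = -2 + B + B F$)
$f{\left(R,Q \right)} = \frac{Q}{3} + \frac{R^{2}}{3}$ ($f{\left(R,Q \right)} = \frac{R R + Q}{3} = \frac{R^{2} + Q}{3} = \frac{Q + R^{2}}{3} = \frac{Q}{3} + \frac{R^{2}}{3}$)
$f{\left(1,\left(s{\left(0,U{\left(2 - -2,2 - 2 \right)} \right)} - 5\right)^{2} \right)} 161414 = \left(\frac{\left(\left(-2 + 0 + 0 \cdot 6\right) - 5\right)^{2}}{3} + \frac{1^{2}}{3}\right) 161414 = \left(\frac{\left(\left(-2 + 0 + 0\right) - 5\right)^{2}}{3} + \frac{1}{3} \cdot 1\right) 161414 = \left(\frac{\left(-2 - 5\right)^{2}}{3} + \frac{1}{3}\right) 161414 = \left(\frac{\left(-7\right)^{2}}{3} + \frac{1}{3}\right) 161414 = \left(\frac{1}{3} \cdot 49 + \frac{1}{3}\right) 161414 = \left(\frac{49}{3} + \frac{1}{3}\right) 161414 = \frac{50}{3} \cdot 161414 = \frac{8070700}{3}$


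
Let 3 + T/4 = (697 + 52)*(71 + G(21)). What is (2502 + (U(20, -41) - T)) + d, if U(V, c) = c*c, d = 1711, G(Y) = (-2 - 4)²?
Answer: -314666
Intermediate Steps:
G(Y) = 36 (G(Y) = (-6)² = 36)
T = 320560 (T = -12 + 4*((697 + 52)*(71 + 36)) = -12 + 4*(749*107) = -12 + 4*80143 = -12 + 320572 = 320560)
U(V, c) = c²
(2502 + (U(20, -41) - T)) + d = (2502 + ((-41)² - 1*320560)) + 1711 = (2502 + (1681 - 320560)) + 1711 = (2502 - 318879) + 1711 = -316377 + 1711 = -314666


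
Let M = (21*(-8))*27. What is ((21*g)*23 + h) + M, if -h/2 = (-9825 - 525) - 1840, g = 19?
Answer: 29021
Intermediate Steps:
M = -4536 (M = -168*27 = -4536)
h = 24380 (h = -2*((-9825 - 525) - 1840) = -2*(-10350 - 1840) = -2*(-12190) = 24380)
((21*g)*23 + h) + M = ((21*19)*23 + 24380) - 4536 = (399*23 + 24380) - 4536 = (9177 + 24380) - 4536 = 33557 - 4536 = 29021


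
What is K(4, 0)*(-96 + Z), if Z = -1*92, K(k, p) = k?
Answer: -752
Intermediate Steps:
Z = -92
K(4, 0)*(-96 + Z) = 4*(-96 - 92) = 4*(-188) = -752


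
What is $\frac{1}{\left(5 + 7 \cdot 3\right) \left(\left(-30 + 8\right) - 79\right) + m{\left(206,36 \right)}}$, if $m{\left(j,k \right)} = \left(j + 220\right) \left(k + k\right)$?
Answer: $\frac{1}{28046} \approx 3.5656 \cdot 10^{-5}$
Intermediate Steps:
$m{\left(j,k \right)} = 2 k \left(220 + j\right)$ ($m{\left(j,k \right)} = \left(220 + j\right) 2 k = 2 k \left(220 + j\right)$)
$\frac{1}{\left(5 + 7 \cdot 3\right) \left(\left(-30 + 8\right) - 79\right) + m{\left(206,36 \right)}} = \frac{1}{\left(5 + 7 \cdot 3\right) \left(\left(-30 + 8\right) - 79\right) + 2 \cdot 36 \left(220 + 206\right)} = \frac{1}{\left(5 + 21\right) \left(-22 - 79\right) + 2 \cdot 36 \cdot 426} = \frac{1}{26 \left(-101\right) + 30672} = \frac{1}{-2626 + 30672} = \frac{1}{28046}$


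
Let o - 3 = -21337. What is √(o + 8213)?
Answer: I*√13121 ≈ 114.55*I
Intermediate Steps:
o = -21334 (o = 3 - 21337 = -21334)
√(o + 8213) = √(-21334 + 8213) = √(-13121) = I*√13121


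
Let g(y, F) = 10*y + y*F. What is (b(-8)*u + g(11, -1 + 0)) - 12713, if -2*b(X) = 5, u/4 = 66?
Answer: -13274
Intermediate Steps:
u = 264 (u = 4*66 = 264)
g(y, F) = 10*y + F*y
b(X) = -5/2 (b(X) = -½*5 = -5/2)
(b(-8)*u + g(11, -1 + 0)) - 12713 = (-5/2*264 + 11*(10 + (-1 + 0))) - 12713 = (-660 + 11*(10 - 1)) - 12713 = (-660 + 11*9) - 12713 = (-660 + 99) - 12713 = -561 - 12713 = -13274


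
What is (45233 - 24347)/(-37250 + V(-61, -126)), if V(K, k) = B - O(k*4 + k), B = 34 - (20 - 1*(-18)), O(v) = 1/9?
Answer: -187974/335287 ≈ -0.56064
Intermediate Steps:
O(v) = ⅑
B = -4 (B = 34 - (20 + 18) = 34 - 1*38 = 34 - 38 = -4)
V(K, k) = -37/9 (V(K, k) = -4 - 1*⅑ = -4 - ⅑ = -37/9)
(45233 - 24347)/(-37250 + V(-61, -126)) = (45233 - 24347)/(-37250 - 37/9) = 20886/(-335287/9) = 20886*(-9/335287) = -187974/335287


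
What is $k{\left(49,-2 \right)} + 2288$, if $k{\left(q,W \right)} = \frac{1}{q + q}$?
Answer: $\frac{224225}{98} \approx 2288.0$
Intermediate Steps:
$k{\left(q,W \right)} = \frac{1}{2 q}$
$k{\left(49,-2 \right)} + 2288 = \frac{1}{2 \cdot 49} + 2288 = \frac{1}{2} \cdot \frac{1}{49} + 2288 = \frac{1}{98} + 2288 = \frac{224225}{98}$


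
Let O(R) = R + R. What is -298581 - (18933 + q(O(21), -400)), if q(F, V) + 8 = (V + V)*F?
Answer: -283906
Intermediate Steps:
O(R) = 2*R
q(F, V) = -8 + 2*F*V (q(F, V) = -8 + (V + V)*F = -8 + (2*V)*F = -8 + 2*F*V)
-298581 - (18933 + q(O(21), -400)) = -298581 - (18933 + (-8 + 2*(2*21)*(-400))) = -298581 - (18933 + (-8 + 2*42*(-400))) = -298581 - (18933 + (-8 - 33600)) = -298581 - (18933 - 33608) = -298581 - 1*(-14675) = -298581 + 14675 = -283906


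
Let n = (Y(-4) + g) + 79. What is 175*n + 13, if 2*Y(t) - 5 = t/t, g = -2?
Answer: 14013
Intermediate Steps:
Y(t) = 3 (Y(t) = 5/2 + (t/t)/2 = 5/2 + (1/2)*1 = 5/2 + 1/2 = 3)
n = 80 (n = (3 - 2) + 79 = 1 + 79 = 80)
175*n + 13 = 175*80 + 13 = 14000 + 13 = 14013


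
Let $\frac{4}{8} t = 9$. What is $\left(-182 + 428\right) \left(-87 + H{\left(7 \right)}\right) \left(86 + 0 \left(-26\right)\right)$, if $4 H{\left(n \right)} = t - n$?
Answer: $-1782393$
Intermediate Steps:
$t = 18$ ($t = 2 \cdot 9 = 18$)
$H{\left(n \right)} = \frac{9}{2} - \frac{n}{4}$ ($H{\left(n \right)} = \frac{18 - n}{4} = \frac{9}{2} - \frac{n}{4}$)
$\left(-182 + 428\right) \left(-87 + H{\left(7 \right)}\right) \left(86 + 0 \left(-26\right)\right) = \left(-182 + 428\right) \left(-87 + \left(\frac{9}{2} - \frac{7}{4}\right)\right) \left(86 + 0 \left(-26\right)\right) = 246 \left(-87 + \left(\frac{9}{2} - \frac{7}{4}\right)\right) \left(86 + 0\right) = 246 \left(-87 + \frac{11}{4}\right) 86 = 246 \left(\left(- \frac{337}{4}\right) 86\right) = 246 \left(- \frac{14491}{2}\right) = -1782393$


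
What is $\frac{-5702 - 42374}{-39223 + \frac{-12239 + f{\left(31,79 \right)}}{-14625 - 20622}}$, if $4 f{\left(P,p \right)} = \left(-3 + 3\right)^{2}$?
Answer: $\frac{847267386}{691240421} \approx 1.2257$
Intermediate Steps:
$f{\left(P,p \right)} = 0$ ($f{\left(P,p \right)} = \frac{\left(-3 + 3\right)^{2}}{4} = \frac{0^{2}}{4} = \frac{1}{4} \cdot 0 = 0$)
$\frac{-5702 - 42374}{-39223 + \frac{-12239 + f{\left(31,79 \right)}}{-14625 - 20622}} = \frac{-5702 - 42374}{-39223 + \frac{-12239 + 0}{-14625 - 20622}} = - \frac{48076}{-39223 - \frac{12239}{-35247}} = - \frac{48076}{-39223 - - \frac{12239}{35247}} = - \frac{48076}{-39223 + \frac{12239}{35247}} = - \frac{48076}{- \frac{1382480842}{35247}} = \left(-48076\right) \left(- \frac{35247}{1382480842}\right) = \frac{847267386}{691240421}$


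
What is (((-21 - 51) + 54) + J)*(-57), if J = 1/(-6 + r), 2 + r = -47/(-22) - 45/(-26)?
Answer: 204839/197 ≈ 1039.8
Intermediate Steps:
r = 267/143 (r = -2 + (-47/(-22) - 45/(-26)) = -2 + (-47*(-1/22) - 45*(-1/26)) = -2 + (47/22 + 45/26) = -2 + 553/143 = 267/143 ≈ 1.8671)
J = -143/591 (J = 1/(-6 + 267/143) = 1/(-591/143) = -143/591 ≈ -0.24196)
(((-21 - 51) + 54) + J)*(-57) = (((-21 - 51) + 54) - 143/591)*(-57) = ((-72 + 54) - 143/591)*(-57) = (-18 - 143/591)*(-57) = -10781/591*(-57) = 204839/197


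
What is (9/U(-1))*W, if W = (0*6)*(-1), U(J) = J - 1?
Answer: 0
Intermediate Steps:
U(J) = -1 + J
W = 0 (W = 0*(-1) = 0)
(9/U(-1))*W = (9/(-1 - 1))*0 = (9/(-2))*0 = (9*(-1/2))*0 = -9/2*0 = 0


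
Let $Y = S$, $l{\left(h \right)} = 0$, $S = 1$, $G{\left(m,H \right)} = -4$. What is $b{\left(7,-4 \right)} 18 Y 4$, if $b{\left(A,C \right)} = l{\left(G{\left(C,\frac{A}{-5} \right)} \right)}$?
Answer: $0$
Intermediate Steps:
$b{\left(A,C \right)} = 0$
$Y = 1$
$b{\left(7,-4 \right)} 18 Y 4 = 0 \cdot 18 \cdot 1 \cdot 4 = 0 \cdot 4 = 0$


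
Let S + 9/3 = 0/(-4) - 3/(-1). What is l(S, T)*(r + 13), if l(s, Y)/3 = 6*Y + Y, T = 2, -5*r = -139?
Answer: 8568/5 ≈ 1713.6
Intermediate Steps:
r = 139/5 (r = -⅕*(-139) = 139/5 ≈ 27.800)
S = 0 (S = -3 + (0/(-4) - 3/(-1)) = -3 + (0*(-¼) - 3*(-1)) = -3 + (0 + 3) = -3 + 3 = 0)
l(s, Y) = 21*Y (l(s, Y) = 3*(6*Y + Y) = 3*(7*Y) = 21*Y)
l(S, T)*(r + 13) = (21*2)*(139/5 + 13) = 42*(204/5) = 8568/5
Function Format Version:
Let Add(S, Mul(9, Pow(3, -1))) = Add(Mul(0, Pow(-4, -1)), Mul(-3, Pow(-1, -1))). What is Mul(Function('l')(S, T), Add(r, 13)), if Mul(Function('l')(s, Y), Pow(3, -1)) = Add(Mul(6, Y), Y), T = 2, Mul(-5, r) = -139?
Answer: Rational(8568, 5) ≈ 1713.6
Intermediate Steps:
r = Rational(139, 5) (r = Mul(Rational(-1, 5), -139) = Rational(139, 5) ≈ 27.800)
S = 0 (S = Add(-3, Add(Mul(0, Pow(-4, -1)), Mul(-3, Pow(-1, -1)))) = Add(-3, Add(Mul(0, Rational(-1, 4)), Mul(-3, -1))) = Add(-3, Add(0, 3)) = Add(-3, 3) = 0)
Function('l')(s, Y) = Mul(21, Y) (Function('l')(s, Y) = Mul(3, Add(Mul(6, Y), Y)) = Mul(3, Mul(7, Y)) = Mul(21, Y))
Mul(Function('l')(S, T), Add(r, 13)) = Mul(Mul(21, 2), Add(Rational(139, 5), 13)) = Mul(42, Rational(204, 5)) = Rational(8568, 5)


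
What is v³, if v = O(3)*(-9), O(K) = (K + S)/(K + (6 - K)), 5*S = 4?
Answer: -185193/1000 ≈ -185.19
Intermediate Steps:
S = ⅘ (S = (⅕)*4 = ⅘ ≈ 0.80000)
O(K) = 2/15 + K/6 (O(K) = (K + ⅘)/(K + (6 - K)) = (⅘ + K)/6 = (⅘ + K)*(⅙) = 2/15 + K/6)
v = -57/10 (v = (2/15 + (⅙)*3)*(-9) = (2/15 + ½)*(-9) = (19/30)*(-9) = -57/10 ≈ -5.7000)
v³ = (-57/10)³ = -185193/1000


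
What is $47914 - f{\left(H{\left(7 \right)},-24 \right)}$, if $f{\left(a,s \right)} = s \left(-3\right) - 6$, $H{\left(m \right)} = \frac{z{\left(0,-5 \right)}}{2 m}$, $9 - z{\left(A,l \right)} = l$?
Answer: $47848$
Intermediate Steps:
$z{\left(A,l \right)} = 9 - l$
$H{\left(m \right)} = \frac{7}{m}$ ($H{\left(m \right)} = \frac{9 - -5}{2 m} = \left(9 + 5\right) \frac{1}{2 m} = 14 \frac{1}{2 m} = \frac{7}{m}$)
$f{\left(a,s \right)} = -6 - 3 s$ ($f{\left(a,s \right)} = - 3 s - 6 = -6 - 3 s$)
$47914 - f{\left(H{\left(7 \right)},-24 \right)} = 47914 - \left(-6 - -72\right) = 47914 - \left(-6 + 72\right) = 47914 - 66 = 47848$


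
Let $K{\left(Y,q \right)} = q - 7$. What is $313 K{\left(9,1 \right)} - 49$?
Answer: $-1927$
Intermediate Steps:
$K{\left(Y,q \right)} = -7 + q$
$313 K{\left(9,1 \right)} - 49 = 313 \left(-7 + 1\right) - 49 = 313 \left(-6\right) - 49 = -1878 - 49 = -1927$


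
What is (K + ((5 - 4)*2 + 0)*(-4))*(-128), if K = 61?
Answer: -6784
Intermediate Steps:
(K + ((5 - 4)*2 + 0)*(-4))*(-128) = (61 + ((5 - 4)*2 + 0)*(-4))*(-128) = (61 + (1*2 + 0)*(-4))*(-128) = (61 + (2 + 0)*(-4))*(-128) = (61 + 2*(-4))*(-128) = (61 - 8)*(-128) = 53*(-128) = -6784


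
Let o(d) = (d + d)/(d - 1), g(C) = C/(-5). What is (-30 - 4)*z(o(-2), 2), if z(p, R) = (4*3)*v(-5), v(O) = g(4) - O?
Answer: -8568/5 ≈ -1713.6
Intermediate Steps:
g(C) = -C/5 (g(C) = C*(-⅕) = -C/5)
v(O) = -⅘ - O (v(O) = -⅕*4 - O = -⅘ - O)
o(d) = 2*d/(-1 + d) (o(d) = (2*d)/(-1 + d) = 2*d/(-1 + d))
z(p, R) = 252/5 (z(p, R) = (4*3)*(-⅘ - 1*(-5)) = 12*(-⅘ + 5) = 12*(21/5) = 252/5)
(-30 - 4)*z(o(-2), 2) = (-30 - 4)*(252/5) = -34*252/5 = -8568/5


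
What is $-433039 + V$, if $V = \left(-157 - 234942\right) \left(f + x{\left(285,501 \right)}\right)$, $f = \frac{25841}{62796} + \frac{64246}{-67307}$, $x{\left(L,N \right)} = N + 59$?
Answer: $- \frac{557746956914237917}{4226610372} \approx -1.3196 \cdot 10^{8}$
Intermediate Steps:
$x{\left(L,N \right)} = 59 + N$
$f = - \frac{2295111629}{4226610372}$ ($f = 25841 \cdot \frac{1}{62796} + 64246 \left(- \frac{1}{67307}\right) = \frac{25841}{62796} - \frac{64246}{67307} = - \frac{2295111629}{4226610372} \approx -0.54301$)
$V = - \frac{555916669785357409}{4226610372}$ ($V = \left(-157 - 234942\right) \left(- \frac{2295111629}{4226610372} + \left(59 + 501\right)\right) = - 235099 \left(- \frac{2295111629}{4226610372} + 560\right) = \left(-235099\right) \frac{2364606696691}{4226610372} = - \frac{555916669785357409}{4226610372} \approx -1.3153 \cdot 10^{8}$)
$-433039 + V = -433039 - \frac{555916669785357409}{4226610372} = - \frac{557746956914237917}{4226610372}$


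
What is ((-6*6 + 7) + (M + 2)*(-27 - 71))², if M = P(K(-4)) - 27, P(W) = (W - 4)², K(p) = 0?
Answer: 727609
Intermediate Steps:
P(W) = (-4 + W)²
M = -11 (M = (-4 + 0)² - 27 = (-4)² - 27 = 16 - 27 = -11)
((-6*6 + 7) + (M + 2)*(-27 - 71))² = ((-6*6 + 7) + (-11 + 2)*(-27 - 71))² = ((-36 + 7) - 9*(-98))² = (-29 + 882)² = 853² = 727609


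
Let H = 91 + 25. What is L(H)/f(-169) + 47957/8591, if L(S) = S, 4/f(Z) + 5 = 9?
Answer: 1044513/8591 ≈ 121.58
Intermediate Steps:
H = 116
f(Z) = 1 (f(Z) = 4/(-5 + 9) = 4/4 = 4*(1/4) = 1)
L(H)/f(-169) + 47957/8591 = 116/1 + 47957/8591 = 116*1 + 47957*(1/8591) = 116 + 47957/8591 = 1044513/8591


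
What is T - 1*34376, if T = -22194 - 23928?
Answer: -80498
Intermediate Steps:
T = -46122
T - 1*34376 = -46122 - 1*34376 = -46122 - 34376 = -80498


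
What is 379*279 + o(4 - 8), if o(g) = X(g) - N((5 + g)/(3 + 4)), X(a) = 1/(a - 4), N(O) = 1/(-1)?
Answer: 845935/8 ≈ 1.0574e+5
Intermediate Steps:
N(O) = -1
X(a) = 1/(-4 + a)
o(g) = 1 + 1/(-4 + g) (o(g) = 1/(-4 + g) - 1*(-1) = 1/(-4 + g) + 1 = 1 + 1/(-4 + g))
379*279 + o(4 - 8) = 379*279 + (-3 + (4 - 8))/(-4 + (4 - 8)) = 105741 + (-3 - 4)/(-4 - 4) = 105741 - 7/(-8) = 105741 - ⅛*(-7) = 105741 + 7/8 = 845935/8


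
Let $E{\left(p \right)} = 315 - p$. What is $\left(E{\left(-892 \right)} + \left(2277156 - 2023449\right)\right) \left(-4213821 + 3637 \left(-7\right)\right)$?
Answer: $-1080651821920$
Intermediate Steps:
$\left(E{\left(-892 \right)} + \left(2277156 - 2023449\right)\right) \left(-4213821 + 3637 \left(-7\right)\right) = \left(\left(315 - -892\right) + \left(2277156 - 2023449\right)\right) \left(-4213821 + 3637 \left(-7\right)\right) = \left(\left(315 + 892\right) + 253707\right) \left(-4213821 - 25459\right) = \left(1207 + 253707\right) \left(-4239280\right) = 254914 \left(-4239280\right) = -1080651821920$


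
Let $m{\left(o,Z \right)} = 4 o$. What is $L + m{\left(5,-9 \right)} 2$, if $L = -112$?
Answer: $-72$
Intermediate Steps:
$L + m{\left(5,-9 \right)} 2 = -112 + 4 \cdot 5 \cdot 2 = -112 + 20 \cdot 2 = -112 + 40 = -72$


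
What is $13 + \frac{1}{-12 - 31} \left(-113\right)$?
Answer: $\frac{672}{43} \approx 15.628$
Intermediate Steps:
$13 + \frac{1}{-12 - 31} \left(-113\right) = 13 + \frac{1}{-43} \left(-113\right) = 13 - - \frac{113}{43} = 13 + \frac{113}{43} = \frac{672}{43}$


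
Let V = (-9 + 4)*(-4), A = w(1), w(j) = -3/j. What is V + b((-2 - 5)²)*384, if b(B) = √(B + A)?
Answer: 20 + 384*√46 ≈ 2624.4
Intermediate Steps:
A = -3 (A = -3/1 = -3*1 = -3)
b(B) = √(-3 + B) (b(B) = √(B - 3) = √(-3 + B))
V = 20 (V = -5*(-4) = 20)
V + b((-2 - 5)²)*384 = 20 + √(-3 + (-2 - 5)²)*384 = 20 + √(-3 + (-7)²)*384 = 20 + √(-3 + 49)*384 = 20 + √46*384 = 20 + 384*√46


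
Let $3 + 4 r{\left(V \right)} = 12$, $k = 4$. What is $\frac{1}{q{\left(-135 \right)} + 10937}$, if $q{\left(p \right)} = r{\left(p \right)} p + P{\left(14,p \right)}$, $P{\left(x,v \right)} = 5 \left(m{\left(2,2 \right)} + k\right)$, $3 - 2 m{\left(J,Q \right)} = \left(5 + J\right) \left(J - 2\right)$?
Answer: $\frac{4}{42643} \approx 9.3802 \cdot 10^{-5}$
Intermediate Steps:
$m{\left(J,Q \right)} = \frac{3}{2} - \frac{\left(-2 + J\right) \left(5 + J\right)}{2}$ ($m{\left(J,Q \right)} = \frac{3}{2} - \frac{\left(5 + J\right) \left(J - 2\right)}{2} = \frac{3}{2} - \frac{\left(5 + J\right) \left(-2 + J\right)}{2} = \frac{3}{2} - \frac{\left(-2 + J\right) \left(5 + J\right)}{2}$)
$P{\left(x,v \right)} = \frac{55}{2}$ ($P{\left(x,v \right)} = 5 \left(\left(\frac{13}{2} - 3 - \frac{2^{2}}{2}\right) + 4\right) = 5 \left(\left(\frac{13}{2} - 3 - 2\right) + 4\right) = 5 \left(\frac{3}{2} + 4\right) = 5 \cdot \frac{11}{2} = \frac{55}{2}$)
$r{\left(V \right)} = \frac{9}{4}$ ($r{\left(V \right)} = - \frac{3}{4} + \frac{1}{4} \cdot 12 = - \frac{3}{4} + 3 = \frac{9}{4}$)
$q{\left(p \right)} = \frac{55}{2} + \frac{9 p}{4}$ ($q{\left(p \right)} = \frac{9 p}{4} + \frac{55}{2} = \frac{55}{2} + \frac{9 p}{4}$)
$\frac{1}{q{\left(-135 \right)} + 10937} = \frac{1}{\left(\frac{55}{2} + \frac{9}{4} \left(-135\right)\right) + 10937} = \frac{1}{\left(\frac{55}{2} - \frac{1215}{4}\right) + 10937} = \frac{1}{- \frac{1105}{4} + 10937} = \frac{1}{\frac{42643}{4}} = \frac{4}{42643}$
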